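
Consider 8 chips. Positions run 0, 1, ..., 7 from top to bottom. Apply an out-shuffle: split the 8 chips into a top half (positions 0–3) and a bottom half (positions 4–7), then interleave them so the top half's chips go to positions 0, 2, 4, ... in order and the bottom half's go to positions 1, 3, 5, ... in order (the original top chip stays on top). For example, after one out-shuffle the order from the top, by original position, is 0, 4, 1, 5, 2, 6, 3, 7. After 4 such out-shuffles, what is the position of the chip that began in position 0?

Position 0 is a fixed point of every out-shuffle, so the chip never moves.

0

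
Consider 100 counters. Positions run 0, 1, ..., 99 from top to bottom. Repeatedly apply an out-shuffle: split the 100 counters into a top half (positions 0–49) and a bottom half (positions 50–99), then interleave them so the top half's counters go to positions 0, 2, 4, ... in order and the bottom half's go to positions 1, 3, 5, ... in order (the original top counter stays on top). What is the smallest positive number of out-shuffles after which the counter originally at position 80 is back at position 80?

Follow position 80 under repeated out-shuffles:
80 → 61 → 23 → 46 → 92 → 85 → 71 → 43 → ... → 80 (length 30)
It first returns after 30 out-shuffles.

30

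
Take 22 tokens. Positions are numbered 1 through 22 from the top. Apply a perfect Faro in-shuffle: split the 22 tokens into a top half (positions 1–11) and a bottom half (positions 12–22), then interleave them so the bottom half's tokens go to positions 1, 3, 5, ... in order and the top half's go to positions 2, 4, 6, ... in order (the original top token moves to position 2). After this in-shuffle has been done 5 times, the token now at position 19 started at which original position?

Work backwards from position 19, undoing one in-shuffle at a time:
19 ← 21 ← 22 ← 11 ← 17 ← 20
So the token now at position 19 started at position 20.

20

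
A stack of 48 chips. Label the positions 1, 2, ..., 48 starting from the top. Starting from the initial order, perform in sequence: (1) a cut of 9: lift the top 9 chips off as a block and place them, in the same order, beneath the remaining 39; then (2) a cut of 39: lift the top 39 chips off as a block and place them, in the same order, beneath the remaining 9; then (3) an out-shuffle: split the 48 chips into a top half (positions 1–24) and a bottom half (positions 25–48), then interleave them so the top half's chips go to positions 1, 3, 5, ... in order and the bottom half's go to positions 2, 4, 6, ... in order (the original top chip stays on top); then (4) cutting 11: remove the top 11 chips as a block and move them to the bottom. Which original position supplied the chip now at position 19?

39

Undo the operations in reverse order, starting from position 19:
  undo op 4 (cut 11): 19 ← 30
  undo op 3 (out-shuffle, from bottom half): 30 ← 39
  undo op 2 (cut 39): 39 ← 30
  undo op 1 (cut 9): 30 ← 39
So the chip at position 19 came from original position 39.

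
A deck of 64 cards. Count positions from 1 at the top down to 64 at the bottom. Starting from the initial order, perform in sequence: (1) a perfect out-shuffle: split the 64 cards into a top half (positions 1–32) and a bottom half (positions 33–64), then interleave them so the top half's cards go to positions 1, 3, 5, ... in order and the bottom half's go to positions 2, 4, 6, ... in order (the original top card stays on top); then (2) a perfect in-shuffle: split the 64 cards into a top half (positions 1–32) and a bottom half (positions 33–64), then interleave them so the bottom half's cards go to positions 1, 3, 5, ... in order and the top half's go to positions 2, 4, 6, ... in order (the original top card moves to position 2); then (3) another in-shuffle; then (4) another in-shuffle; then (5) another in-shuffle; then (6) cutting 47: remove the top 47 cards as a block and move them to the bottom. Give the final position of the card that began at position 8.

62

Track the card from position 8 forward through each operation:
  after op 1 (out-shuffle): 8 → 15
  after op 2 (in-shuffle): 15 → 30
  after op 3 (in-shuffle): 30 → 60
  after op 4 (in-shuffle): 60 → 55
  after op 5 (in-shuffle): 55 → 45
  after op 6 (cut 47): 45 → 62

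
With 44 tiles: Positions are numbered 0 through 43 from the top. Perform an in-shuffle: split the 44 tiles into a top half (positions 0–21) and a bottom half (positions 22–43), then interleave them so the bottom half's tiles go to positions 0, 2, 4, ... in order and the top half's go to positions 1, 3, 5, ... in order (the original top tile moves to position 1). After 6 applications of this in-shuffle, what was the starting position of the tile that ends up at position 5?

23

Work backwards from position 5, undoing one in-shuffle at a time:
5 ← 2 ← 23 ← 11 ← 5 ← 2 ← 23
So the tile now at position 5 started at position 23.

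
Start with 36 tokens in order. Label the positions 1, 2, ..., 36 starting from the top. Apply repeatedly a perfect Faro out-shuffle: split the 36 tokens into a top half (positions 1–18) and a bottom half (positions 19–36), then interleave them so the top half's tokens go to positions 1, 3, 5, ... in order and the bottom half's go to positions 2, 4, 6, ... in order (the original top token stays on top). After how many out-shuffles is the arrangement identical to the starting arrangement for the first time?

The out-shuffle permutes the 36 positions with cycle lengths [1, 1, 3, 3, 4, 12, 12].
Every token is home exactly when every cycle has completed a whole number of laps, i.e. after lcm(1, 3, 4, 12) = 12 out-shuffles.

12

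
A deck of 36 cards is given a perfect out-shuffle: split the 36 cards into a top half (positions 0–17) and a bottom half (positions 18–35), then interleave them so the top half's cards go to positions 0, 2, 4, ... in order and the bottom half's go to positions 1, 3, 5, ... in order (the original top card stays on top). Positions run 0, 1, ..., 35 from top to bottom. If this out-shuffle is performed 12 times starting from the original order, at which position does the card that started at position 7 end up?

Track the card's position through each out-shuffle:
7 → 14 → 28 → 21 → 7 → 14 → 28 → 21 → 7 → 14 → 28 → 21 → 7

7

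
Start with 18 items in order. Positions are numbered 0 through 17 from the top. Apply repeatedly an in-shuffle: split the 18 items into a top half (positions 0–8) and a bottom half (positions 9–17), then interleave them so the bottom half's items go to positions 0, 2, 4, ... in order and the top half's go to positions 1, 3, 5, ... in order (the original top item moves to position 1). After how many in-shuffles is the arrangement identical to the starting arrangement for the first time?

18

The in-shuffle permutes the 18 positions with cycle lengths [18].
Every item is home exactly when every cycle has completed a whole number of laps, i.e. after lcm(18) = 18 in-shuffles.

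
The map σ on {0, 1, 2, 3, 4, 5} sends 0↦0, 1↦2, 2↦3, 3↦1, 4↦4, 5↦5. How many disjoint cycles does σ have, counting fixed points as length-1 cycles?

4

Cycle decomposition: (0) (1 2 3) (4) (5).
4 cycles.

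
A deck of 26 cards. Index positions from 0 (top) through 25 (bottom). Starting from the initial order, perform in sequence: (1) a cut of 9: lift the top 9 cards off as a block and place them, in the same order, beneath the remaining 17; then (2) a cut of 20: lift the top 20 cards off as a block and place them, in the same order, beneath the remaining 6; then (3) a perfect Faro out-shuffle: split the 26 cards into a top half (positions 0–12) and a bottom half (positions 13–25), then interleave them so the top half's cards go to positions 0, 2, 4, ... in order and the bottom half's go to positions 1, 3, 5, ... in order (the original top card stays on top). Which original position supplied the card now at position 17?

24

Undo the operations in reverse order, starting from position 17:
  undo op 3 (out-shuffle, from bottom half): 17 ← 21
  undo op 2 (cut 20): 21 ← 15
  undo op 1 (cut 9): 15 ← 24
So the card at position 17 came from original position 24.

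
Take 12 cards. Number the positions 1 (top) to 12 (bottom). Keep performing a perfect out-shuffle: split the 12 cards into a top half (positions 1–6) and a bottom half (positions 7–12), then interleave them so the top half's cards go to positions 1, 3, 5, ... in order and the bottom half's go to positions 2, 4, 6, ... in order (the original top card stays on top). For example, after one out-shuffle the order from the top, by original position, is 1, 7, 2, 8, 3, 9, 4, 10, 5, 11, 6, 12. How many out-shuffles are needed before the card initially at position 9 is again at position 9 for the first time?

10

Follow position 9 under repeated out-shuffles:
9 → 6 → 11 → 10 → 8 → 4 → 7 → 2 → 3 → 5 → 9
It first returns after 10 out-shuffles.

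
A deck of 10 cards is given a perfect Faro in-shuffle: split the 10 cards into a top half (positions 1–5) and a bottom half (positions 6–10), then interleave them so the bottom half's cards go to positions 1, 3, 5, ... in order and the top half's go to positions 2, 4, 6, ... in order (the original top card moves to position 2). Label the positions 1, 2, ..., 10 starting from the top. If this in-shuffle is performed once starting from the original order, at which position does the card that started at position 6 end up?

1

Track the card's position through each in-shuffle:
6 → 1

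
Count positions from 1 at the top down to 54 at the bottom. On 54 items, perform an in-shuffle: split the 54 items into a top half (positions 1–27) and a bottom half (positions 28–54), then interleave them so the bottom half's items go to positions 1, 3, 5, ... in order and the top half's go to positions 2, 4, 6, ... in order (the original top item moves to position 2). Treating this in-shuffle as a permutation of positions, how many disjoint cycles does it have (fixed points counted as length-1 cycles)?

4

Trace each unvisited position around until it returns:
(1 2 4 8 16 32 ... len 20) (3 6 12 24 48 41 ... len 20) (5 10 20 40 25 50 45 35 15 30) (11 22 44 33)
4 cycles in total.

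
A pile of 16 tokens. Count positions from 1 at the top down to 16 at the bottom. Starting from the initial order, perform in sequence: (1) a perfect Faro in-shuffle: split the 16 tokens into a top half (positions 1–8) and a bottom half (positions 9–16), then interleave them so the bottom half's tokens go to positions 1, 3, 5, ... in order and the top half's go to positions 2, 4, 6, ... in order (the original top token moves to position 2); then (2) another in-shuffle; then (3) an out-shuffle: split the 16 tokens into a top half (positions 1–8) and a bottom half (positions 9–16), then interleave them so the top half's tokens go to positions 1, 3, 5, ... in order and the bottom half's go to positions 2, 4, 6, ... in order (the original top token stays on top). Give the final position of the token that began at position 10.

11

Track the token from position 10 forward through each operation:
  after op 1 (in-shuffle): 10 → 3
  after op 2 (in-shuffle): 3 → 6
  after op 3 (out-shuffle): 6 → 11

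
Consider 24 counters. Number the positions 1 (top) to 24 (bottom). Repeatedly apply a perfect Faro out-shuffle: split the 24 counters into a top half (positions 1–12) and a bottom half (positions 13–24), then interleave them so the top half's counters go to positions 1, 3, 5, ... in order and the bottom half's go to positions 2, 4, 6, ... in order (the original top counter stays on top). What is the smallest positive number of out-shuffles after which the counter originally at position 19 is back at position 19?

11

Follow position 19 under repeated out-shuffles:
19 → 14 → 4 → 7 → 13 → 2 → 3 → 5 → 9 → 17 → 10 → 19
It first returns after 11 out-shuffles.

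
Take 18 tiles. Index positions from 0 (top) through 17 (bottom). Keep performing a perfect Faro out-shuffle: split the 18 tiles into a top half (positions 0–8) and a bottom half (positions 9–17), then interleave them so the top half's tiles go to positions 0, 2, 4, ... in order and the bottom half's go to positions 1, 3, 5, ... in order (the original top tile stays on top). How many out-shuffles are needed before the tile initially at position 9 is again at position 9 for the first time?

8

Follow position 9 under repeated out-shuffles:
9 → 1 → 2 → 4 → 8 → 16 → 15 → 13 → 9
It first returns after 8 out-shuffles.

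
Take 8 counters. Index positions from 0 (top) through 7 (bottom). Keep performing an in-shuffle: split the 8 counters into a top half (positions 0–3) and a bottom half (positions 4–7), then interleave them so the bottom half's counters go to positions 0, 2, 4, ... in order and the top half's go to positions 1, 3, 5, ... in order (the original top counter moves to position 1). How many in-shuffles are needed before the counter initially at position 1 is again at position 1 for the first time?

Follow position 1 under repeated in-shuffles:
1 → 3 → 7 → 6 → 4 → 0 → 1
It first returns after 6 in-shuffles.

6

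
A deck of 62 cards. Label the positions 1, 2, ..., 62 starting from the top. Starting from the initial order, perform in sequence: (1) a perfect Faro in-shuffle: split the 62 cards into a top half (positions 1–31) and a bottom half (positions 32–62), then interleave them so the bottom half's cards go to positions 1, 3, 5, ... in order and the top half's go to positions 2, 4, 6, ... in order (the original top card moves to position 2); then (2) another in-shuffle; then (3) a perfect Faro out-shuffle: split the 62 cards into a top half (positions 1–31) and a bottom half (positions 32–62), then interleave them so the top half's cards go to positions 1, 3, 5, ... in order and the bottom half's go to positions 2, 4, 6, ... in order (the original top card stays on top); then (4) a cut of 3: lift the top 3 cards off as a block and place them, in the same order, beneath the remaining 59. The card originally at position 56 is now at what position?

Track the card from position 56 forward through each operation:
  after op 1 (in-shuffle): 56 → 49
  after op 2 (in-shuffle): 49 → 35
  after op 3 (out-shuffle): 35 → 8
  after op 4 (cut 3): 8 → 5

5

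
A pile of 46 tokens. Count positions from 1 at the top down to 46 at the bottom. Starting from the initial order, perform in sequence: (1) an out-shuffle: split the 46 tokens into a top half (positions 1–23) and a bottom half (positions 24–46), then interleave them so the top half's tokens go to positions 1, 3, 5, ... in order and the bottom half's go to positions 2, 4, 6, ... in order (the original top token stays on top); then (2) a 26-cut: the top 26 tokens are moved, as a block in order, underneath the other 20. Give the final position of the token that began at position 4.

Track the token from position 4 forward through each operation:
  after op 1 (out-shuffle): 4 → 7
  after op 2 (cut 26): 7 → 27

27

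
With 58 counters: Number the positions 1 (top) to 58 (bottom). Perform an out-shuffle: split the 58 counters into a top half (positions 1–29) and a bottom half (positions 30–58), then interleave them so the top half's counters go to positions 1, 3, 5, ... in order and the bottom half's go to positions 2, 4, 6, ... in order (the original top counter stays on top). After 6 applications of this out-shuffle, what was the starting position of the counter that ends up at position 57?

9

Work backwards from position 57, undoing one out-shuffle at a time:
57 ← 29 ← 15 ← 8 ← 33 ← 17 ← 9
So the counter now at position 57 started at position 9.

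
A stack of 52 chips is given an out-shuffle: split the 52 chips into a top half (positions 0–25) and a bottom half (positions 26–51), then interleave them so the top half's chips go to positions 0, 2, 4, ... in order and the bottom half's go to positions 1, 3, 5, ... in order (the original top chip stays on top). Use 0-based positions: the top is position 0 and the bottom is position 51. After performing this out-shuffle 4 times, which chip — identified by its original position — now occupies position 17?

17

Work backwards from position 17, undoing one out-shuffle at a time:
17 ← 34 ← 17 ← 34 ← 17
So the chip now at position 17 started at position 17.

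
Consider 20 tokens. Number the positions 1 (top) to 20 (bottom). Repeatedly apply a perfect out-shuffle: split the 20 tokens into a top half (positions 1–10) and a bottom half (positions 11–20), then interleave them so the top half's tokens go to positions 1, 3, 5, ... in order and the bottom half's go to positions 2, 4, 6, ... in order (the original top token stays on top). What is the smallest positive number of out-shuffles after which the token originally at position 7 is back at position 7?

Follow position 7 under repeated out-shuffles:
7 → 13 → 6 → 11 → 2 → 3 → 5 → 9 → 17 → 14 → 8 → 15 → 10 → 19 → 18 → 16 → 12 → 4 → 7
It first returns after 18 out-shuffles.

18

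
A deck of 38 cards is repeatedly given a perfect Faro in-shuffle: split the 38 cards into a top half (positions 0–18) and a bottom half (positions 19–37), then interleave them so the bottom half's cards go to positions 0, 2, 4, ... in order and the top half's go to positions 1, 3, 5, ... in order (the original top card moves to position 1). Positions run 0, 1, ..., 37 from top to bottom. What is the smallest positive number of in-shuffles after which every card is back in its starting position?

12

The in-shuffle permutes the 38 positions with cycle lengths [2, 12, 12, 12].
Every card is home exactly when every cycle has completed a whole number of laps, i.e. after lcm(2, 12) = 12 in-shuffles.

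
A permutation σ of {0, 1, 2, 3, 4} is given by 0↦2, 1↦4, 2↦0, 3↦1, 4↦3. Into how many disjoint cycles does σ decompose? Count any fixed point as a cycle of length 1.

Cycle decomposition: (0 2) (1 4 3).
2 cycles.

2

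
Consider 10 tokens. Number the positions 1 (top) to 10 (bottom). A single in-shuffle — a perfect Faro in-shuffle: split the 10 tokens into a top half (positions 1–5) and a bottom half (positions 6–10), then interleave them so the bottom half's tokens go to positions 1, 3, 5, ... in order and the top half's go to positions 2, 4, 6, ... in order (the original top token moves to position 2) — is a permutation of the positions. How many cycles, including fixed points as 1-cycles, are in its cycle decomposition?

1

Trace each unvisited position around until it returns:
(1 2 4 8 5 10 9 7 3 6)
1 cycle in total.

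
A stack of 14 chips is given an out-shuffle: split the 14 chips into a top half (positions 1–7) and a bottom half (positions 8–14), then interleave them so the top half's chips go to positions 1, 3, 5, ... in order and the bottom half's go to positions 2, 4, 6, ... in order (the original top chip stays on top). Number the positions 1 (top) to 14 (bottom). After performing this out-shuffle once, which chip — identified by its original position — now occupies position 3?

2

Work backwards from position 3, undoing one out-shuffle at a time:
3 ← 2
So the chip now at position 3 started at position 2.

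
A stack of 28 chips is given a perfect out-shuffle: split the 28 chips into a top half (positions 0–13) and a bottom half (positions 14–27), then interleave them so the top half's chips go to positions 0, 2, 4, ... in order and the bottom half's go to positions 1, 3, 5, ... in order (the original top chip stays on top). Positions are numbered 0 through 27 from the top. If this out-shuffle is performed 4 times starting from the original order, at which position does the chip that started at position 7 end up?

4

Track the chip's position through each out-shuffle:
7 → 14 → 1 → 2 → 4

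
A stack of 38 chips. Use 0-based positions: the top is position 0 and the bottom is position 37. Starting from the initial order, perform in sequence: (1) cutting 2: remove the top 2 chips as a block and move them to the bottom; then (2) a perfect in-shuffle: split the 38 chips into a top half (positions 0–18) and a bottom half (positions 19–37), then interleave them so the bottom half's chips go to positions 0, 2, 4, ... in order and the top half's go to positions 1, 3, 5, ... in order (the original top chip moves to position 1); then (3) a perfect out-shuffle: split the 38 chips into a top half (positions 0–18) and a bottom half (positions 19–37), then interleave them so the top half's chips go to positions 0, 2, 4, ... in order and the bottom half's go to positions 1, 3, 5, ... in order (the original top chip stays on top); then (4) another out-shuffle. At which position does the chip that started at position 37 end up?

Track the chip from position 37 forward through each operation:
  after op 1 (cut 2): 37 → 35
  after op 2 (in-shuffle): 35 → 32
  after op 3 (out-shuffle): 32 → 27
  after op 4 (out-shuffle): 27 → 17

17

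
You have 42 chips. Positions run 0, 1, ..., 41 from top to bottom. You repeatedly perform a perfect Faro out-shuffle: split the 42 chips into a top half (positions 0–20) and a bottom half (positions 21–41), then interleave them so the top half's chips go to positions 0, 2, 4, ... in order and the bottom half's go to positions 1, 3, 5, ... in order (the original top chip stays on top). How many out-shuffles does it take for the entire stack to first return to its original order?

20

The out-shuffle permutes the 42 positions with cycle lengths [1, 1, 20, 20].
Every chip is home exactly when every cycle has completed a whole number of laps, i.e. after lcm(1, 20) = 20 out-shuffles.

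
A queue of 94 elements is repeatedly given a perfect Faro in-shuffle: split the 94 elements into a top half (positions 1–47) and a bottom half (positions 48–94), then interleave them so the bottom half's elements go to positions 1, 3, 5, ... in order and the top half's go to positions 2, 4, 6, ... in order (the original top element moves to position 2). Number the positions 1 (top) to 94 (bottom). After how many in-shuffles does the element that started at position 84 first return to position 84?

Follow position 84 under repeated in-shuffles:
84 → 73 → 51 → 7 → 14 → 28 → 56 → 17 → ... → 84 (length 36)
It first returns after 36 in-shuffles.

36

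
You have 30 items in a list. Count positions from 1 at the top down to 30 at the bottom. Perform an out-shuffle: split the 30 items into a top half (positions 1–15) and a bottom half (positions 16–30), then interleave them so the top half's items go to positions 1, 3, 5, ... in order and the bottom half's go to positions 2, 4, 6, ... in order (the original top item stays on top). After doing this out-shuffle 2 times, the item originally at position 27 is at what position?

Track the item's position through each out-shuffle:
27 → 24 → 18

18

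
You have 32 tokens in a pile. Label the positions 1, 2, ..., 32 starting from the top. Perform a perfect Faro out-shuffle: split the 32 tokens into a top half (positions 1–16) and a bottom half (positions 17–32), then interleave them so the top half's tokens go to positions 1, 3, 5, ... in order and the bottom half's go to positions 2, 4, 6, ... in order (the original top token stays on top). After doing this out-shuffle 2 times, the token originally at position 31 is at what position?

28

Track the token's position through each out-shuffle:
31 → 30 → 28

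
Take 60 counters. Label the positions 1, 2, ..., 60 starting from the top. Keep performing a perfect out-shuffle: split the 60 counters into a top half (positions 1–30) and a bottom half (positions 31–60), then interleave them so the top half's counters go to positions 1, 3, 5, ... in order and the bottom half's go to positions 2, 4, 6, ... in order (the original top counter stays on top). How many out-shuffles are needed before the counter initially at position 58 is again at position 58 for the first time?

Follow position 58 under repeated out-shuffles:
58 → 56 → 52 → 44 → 28 → 55 → 50 → 40 → ... → 58 (length 58)
It first returns after 58 out-shuffles.

58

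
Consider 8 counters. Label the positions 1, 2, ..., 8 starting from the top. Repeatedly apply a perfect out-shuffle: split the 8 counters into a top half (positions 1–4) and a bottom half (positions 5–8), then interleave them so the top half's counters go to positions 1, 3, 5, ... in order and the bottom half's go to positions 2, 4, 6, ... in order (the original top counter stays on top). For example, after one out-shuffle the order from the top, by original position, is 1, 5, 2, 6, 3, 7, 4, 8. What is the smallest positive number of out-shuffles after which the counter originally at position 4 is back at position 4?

Follow position 4 under repeated out-shuffles:
4 → 7 → 6 → 4
It first returns after 3 out-shuffles.

3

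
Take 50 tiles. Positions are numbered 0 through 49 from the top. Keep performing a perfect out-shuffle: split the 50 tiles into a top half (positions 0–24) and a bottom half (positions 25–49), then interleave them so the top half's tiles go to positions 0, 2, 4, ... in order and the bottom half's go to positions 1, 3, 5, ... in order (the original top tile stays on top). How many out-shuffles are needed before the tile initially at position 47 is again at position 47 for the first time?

21

Follow position 47 under repeated out-shuffles:
47 → 45 → 41 → 33 → 17 → 34 → 19 → 38 → ... → 47 (length 21)
It first returns after 21 out-shuffles.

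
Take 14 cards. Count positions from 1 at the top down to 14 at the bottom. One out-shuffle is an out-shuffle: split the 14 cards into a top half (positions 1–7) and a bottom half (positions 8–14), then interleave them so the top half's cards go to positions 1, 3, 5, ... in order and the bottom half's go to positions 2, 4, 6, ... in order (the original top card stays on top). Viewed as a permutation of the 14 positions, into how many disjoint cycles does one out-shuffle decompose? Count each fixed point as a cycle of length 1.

Trace each unvisited position around until it returns:
(1) (2 3 5 9 4 7 ... len 12) (14)
3 cycles in total.

3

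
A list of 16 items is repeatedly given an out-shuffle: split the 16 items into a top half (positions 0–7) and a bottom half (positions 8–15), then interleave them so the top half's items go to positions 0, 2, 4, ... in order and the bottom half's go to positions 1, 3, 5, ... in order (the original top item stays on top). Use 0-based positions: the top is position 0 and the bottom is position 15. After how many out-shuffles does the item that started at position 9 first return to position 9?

4

Follow position 9 under repeated out-shuffles:
9 → 3 → 6 → 12 → 9
It first returns after 4 out-shuffles.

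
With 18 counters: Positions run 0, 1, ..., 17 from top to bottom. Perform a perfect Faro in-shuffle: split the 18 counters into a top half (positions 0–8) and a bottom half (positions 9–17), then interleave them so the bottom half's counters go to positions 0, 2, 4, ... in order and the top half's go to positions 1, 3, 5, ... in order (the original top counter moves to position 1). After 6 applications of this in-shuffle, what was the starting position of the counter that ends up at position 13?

Work backwards from position 13, undoing one in-shuffle at a time:
13 ← 6 ← 12 ← 15 ← 7 ← 3 ← 1
So the counter now at position 13 started at position 1.

1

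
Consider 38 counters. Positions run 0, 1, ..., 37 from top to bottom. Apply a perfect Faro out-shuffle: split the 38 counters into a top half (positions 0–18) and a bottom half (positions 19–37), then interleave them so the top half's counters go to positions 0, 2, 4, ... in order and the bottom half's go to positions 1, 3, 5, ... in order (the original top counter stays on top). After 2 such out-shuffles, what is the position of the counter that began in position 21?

Track the counter's position through each out-shuffle:
21 → 5 → 10

10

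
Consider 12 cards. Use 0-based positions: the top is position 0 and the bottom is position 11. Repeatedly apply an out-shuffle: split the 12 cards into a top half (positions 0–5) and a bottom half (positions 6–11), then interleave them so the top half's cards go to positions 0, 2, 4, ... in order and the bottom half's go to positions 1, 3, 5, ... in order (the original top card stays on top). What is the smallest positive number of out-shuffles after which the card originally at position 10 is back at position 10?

Follow position 10 under repeated out-shuffles:
10 → 9 → 7 → 3 → 6 → 1 → 2 → 4 → 8 → 5 → 10
It first returns after 10 out-shuffles.

10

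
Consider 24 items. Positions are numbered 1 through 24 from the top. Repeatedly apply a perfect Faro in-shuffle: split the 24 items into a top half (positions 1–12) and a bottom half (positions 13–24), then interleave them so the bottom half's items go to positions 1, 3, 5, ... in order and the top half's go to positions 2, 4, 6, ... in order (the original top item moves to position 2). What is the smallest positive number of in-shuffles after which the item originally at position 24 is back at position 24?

20

Follow position 24 under repeated in-shuffles:
24 → 23 → 21 → 17 → 9 → 18 → 11 → 22 → 19 → 13 → 1 → 2 → 4 → 8 → 16 → 7 → 14 → 3 → 6 → 12 → 24
It first returns after 20 in-shuffles.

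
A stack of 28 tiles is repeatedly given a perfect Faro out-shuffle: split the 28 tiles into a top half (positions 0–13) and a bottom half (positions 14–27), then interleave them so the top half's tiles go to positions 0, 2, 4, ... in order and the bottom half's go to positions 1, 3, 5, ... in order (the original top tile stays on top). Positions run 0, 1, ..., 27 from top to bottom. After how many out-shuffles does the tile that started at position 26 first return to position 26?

Follow position 26 under repeated out-shuffles:
26 → 25 → 23 → 19 → 11 → 22 → 17 → 7 → 14 → 1 → 2 → 4 → 8 → 16 → 5 → 10 → 20 → 13 → 26
It first returns after 18 out-shuffles.

18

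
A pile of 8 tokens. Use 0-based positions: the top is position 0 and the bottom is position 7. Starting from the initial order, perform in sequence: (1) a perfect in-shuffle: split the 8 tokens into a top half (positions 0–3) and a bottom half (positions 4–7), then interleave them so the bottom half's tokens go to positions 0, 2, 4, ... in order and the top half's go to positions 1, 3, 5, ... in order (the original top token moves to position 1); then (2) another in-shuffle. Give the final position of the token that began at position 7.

4

Track the token from position 7 forward through each operation:
  after op 1 (in-shuffle): 7 → 6
  after op 2 (in-shuffle): 6 → 4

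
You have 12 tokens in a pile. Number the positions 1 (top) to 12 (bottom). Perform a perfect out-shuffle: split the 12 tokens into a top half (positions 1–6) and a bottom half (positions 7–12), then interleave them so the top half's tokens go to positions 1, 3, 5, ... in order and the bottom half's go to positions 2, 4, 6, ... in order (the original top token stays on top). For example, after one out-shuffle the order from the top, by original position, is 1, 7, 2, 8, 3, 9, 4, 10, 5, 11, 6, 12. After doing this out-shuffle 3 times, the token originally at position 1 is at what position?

1

Position 1 is a fixed point of every out-shuffle, so the token never moves.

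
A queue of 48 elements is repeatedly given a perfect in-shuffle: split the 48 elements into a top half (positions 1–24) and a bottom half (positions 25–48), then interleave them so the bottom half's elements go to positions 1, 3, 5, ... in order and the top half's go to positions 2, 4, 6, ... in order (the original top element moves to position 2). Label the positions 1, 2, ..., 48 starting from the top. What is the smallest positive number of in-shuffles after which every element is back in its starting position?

21

The in-shuffle permutes the 48 positions with cycle lengths [3, 3, 21, 21].
Every element is home exactly when every cycle has completed a whole number of laps, i.e. after lcm(3, 21) = 21 in-shuffles.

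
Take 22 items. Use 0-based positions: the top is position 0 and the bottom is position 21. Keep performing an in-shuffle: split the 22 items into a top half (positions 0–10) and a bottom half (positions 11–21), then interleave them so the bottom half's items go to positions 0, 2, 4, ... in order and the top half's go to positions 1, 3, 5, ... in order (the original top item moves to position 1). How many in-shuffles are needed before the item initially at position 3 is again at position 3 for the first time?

Follow position 3 under repeated in-shuffles:
3 → 7 → 15 → 8 → 17 → 12 → 2 → 5 → 11 → 0 → 1 → 3
It first returns after 11 in-shuffles.

11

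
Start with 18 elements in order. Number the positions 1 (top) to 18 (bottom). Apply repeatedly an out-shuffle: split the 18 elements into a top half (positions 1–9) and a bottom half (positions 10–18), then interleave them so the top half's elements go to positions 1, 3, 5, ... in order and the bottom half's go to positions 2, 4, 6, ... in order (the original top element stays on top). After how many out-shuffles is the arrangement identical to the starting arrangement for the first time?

The out-shuffle permutes the 18 positions with cycle lengths [1, 1, 8, 8].
Every element is home exactly when every cycle has completed a whole number of laps, i.e. after lcm(1, 8) = 8 out-shuffles.

8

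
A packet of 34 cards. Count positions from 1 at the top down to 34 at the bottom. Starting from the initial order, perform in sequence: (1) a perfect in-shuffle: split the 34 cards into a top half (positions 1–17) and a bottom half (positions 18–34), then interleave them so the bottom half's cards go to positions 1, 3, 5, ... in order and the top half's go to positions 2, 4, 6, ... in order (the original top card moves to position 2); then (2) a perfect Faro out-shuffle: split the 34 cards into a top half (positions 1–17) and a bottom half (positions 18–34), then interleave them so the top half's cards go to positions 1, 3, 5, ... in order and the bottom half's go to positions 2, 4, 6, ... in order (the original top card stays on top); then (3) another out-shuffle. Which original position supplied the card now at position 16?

24

Undo the operations in reverse order, starting from position 16:
  undo op 3 (out-shuffle, from bottom half): 16 ← 25
  undo op 2 (out-shuffle, from top half): 25 ← 13
  undo op 1 (in-shuffle, from bottom half): 13 ← 24
So the card at position 16 came from original position 24.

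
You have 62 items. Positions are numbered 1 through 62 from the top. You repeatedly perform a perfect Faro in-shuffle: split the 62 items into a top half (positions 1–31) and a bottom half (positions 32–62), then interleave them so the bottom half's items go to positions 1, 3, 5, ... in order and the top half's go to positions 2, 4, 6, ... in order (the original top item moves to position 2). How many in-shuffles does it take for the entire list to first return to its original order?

6

The in-shuffle permutes the 62 positions with cycle lengths [2, 3, 3, 6, 6, 6, 6, 6, 6, 6, 6, 6].
Every item is home exactly when every cycle has completed a whole number of laps, i.e. after lcm(2, 3, 6) = 6 in-shuffles.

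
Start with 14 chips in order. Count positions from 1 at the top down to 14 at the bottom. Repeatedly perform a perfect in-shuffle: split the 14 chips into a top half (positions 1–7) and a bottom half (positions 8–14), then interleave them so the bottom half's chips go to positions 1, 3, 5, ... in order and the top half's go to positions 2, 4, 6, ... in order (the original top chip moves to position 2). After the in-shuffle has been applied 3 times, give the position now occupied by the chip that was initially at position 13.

Track the chip's position through each in-shuffle:
13 → 11 → 7 → 14

14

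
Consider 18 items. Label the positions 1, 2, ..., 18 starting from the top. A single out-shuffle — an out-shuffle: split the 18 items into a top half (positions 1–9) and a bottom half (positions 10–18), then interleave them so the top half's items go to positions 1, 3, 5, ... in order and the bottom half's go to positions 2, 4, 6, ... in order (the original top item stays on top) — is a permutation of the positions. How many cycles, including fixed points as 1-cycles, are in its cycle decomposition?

4

Trace each unvisited position around until it returns:
(1) (2 3 5 9 17 16 14 10) (4 7 13 8 15 12 6 11) (18)
4 cycles in total.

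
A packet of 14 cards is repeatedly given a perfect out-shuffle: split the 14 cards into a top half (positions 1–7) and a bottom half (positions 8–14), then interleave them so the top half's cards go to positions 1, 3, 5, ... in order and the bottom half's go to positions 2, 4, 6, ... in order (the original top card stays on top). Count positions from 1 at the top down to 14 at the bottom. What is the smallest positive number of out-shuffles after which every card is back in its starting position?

The out-shuffle permutes the 14 positions with cycle lengths [1, 1, 12].
Every card is home exactly when every cycle has completed a whole number of laps, i.e. after lcm(1, 12) = 12 out-shuffles.

12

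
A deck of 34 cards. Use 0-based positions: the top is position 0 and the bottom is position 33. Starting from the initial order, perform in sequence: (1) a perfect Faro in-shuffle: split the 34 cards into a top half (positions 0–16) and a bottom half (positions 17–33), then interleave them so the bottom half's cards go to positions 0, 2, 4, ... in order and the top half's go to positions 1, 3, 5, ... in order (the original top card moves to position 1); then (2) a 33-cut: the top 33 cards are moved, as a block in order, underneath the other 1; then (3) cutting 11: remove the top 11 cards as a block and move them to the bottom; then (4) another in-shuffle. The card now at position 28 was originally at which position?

3

Undo the operations in reverse order, starting from position 28:
  undo op 4 (in-shuffle, from bottom half): 28 ← 31
  undo op 3 (cut 11): 31 ← 8
  undo op 2 (cut 33): 8 ← 7
  undo op 1 (in-shuffle, from top half): 7 ← 3
So the card at position 28 came from original position 3.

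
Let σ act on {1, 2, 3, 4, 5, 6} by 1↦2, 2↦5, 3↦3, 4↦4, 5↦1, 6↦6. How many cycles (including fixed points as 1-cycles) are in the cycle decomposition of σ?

Cycle decomposition: (1 2 5) (3) (4) (6).
4 cycles.

4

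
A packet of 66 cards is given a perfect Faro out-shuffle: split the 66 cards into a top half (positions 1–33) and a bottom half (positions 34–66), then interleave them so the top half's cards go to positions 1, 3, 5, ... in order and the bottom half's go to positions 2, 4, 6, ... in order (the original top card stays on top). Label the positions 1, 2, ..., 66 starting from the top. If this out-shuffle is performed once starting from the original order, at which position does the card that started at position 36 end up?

Track the card's position through each out-shuffle:
36 → 6

6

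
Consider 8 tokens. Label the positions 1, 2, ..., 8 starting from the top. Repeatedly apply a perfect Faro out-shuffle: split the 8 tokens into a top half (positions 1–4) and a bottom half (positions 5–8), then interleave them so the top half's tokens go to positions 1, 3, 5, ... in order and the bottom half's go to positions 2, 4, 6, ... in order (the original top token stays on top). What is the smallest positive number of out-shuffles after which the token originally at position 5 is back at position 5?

Follow position 5 under repeated out-shuffles:
5 → 2 → 3 → 5
It first returns after 3 out-shuffles.

3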